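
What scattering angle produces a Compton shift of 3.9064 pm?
127.59°

From the Compton formula Δλ = λ_C(1 - cos θ), we can solve for θ:

cos θ = 1 - Δλ/λ_C

Given:
- Δλ = 3.9064 pm
- λ_C = h/(m_e·c) ≈ 2.42631024 pm

cos θ = 1 - 3.9064/2.42631024
cos θ = 1 - 1.610017
cos θ = -0.610017

θ = arccos(-0.610017)
θ = 127.59°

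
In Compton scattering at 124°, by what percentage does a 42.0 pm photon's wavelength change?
9.0073%

Calculate the Compton shift:
Δλ = λ_C(1 - cos(124°))
Δλ = 2.4263 × (1 - cos(124°))
Δλ = 2.4263 × 1.5592
Δλ = 3.7831 pm

Percentage change:
(Δλ/λ₀) × 100 = (3.7831/42.0) × 100
= 9.0073%

(Intermediate values are shown rounded; full precision is carried through to the final answer.)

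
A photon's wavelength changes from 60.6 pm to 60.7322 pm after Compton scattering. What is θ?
19.00°

First find the wavelength shift:
Δλ = λ' - λ = 60.7322 - 60.6 = 0.1322 pm

Using Δλ = λ_C(1 - cos θ), with λ_C = h/(m_e·c) ≈ 2.42631024 pm:
cos θ = 1 - Δλ/λ_C
cos θ = 1 - 0.1322/2.42631024
cos θ = 0.945514

θ = arccos(0.945514)
θ = 19.00°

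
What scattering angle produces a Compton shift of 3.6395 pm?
120.00°

From the Compton formula Δλ = λ_C(1 - cos θ), we can solve for θ:

cos θ = 1 - Δλ/λ_C

Given:
- Δλ = 3.6395 pm
- λ_C = h/(m_e·c) ≈ 2.42631024 pm

cos θ = 1 - 3.6395/2.42631024
cos θ = 1 - 1.500014
cos θ = -0.500014

θ = arccos(-0.500014)
θ = 120.00°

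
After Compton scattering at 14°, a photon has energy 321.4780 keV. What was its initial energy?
327.6000 keV

Convert final energy to wavelength (hc ≈ 1239.842 keV·pm):
λ' = hc/E' = 1239.842 / 321.4780 = 3.8567 pm

Calculate the Compton shift:
Δλ = λ_C(1 - cos(14°))
Δλ = 2.4263 × (1 - cos(14°))
Δλ = 0.0721 pm

Initial wavelength:
λ = λ' - Δλ = 3.8567 - 0.0721 = 3.7846 pm

Initial energy:
E = hc/λ = 1239.842 / 3.7846 = 327.6000 keV

(Intermediate values are shown rounded; full precision is carried through to the final answer.)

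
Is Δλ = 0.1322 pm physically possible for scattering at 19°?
Yes, consistent

Calculate the expected shift for θ = 19°:

Δλ_expected = λ_C(1 - cos(19°))
Δλ_expected = 2.4263 × (1 - cos(19°))
Δλ_expected = 2.4263 × 0.0545
Δλ_expected = 0.1322 pm

Given shift: 0.1322 pm
Expected shift: 0.1322 pm
Difference: 0.0000 pm

The values match. This is consistent with Compton scattering at the stated angle.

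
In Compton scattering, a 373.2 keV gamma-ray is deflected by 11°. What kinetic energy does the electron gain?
4.9414 keV

By energy conservation: K_e = E_initial - E_final

First find the scattered photon energy:
Initial wavelength: λ = hc/E = 3.3222 pm
Compton shift: Δλ = λ_C(1 - cos(11°)) = 0.0446 pm
Final wavelength: λ' = 3.3222 + 0.0446 = 3.3668 pm
Final photon energy: E' = hc/λ' = 368.2586 keV

Electron kinetic energy:
K_e = E - E' = 373.2000 - 368.2586 = 4.9414 keV

(Intermediate values are shown rounded; full precision is carried through to the final answer.)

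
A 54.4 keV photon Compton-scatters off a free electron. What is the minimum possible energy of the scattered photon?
44.8506 keV (at θ = 180°)

The scattered photon has minimum energy when its wavelength is maximum, i.e., when the Compton shift Δλ = λ_C(1 − cos θ) is maximum. This occurs at θ = 180° (backscattering), giving Δλ_max = 2λ_C = 4.8526 pm.

Initial wavelength: λ₀ = hc/E₀ = 22.7912 pm
Maximum final wavelength: λ'_max = λ₀ + 2λ_C = 22.7912 + 4.8526 = 27.6438 pm
Minimum final energy: E'_min = hc/λ'_max = 44.8506 keV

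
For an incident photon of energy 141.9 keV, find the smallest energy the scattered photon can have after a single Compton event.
91.2316 keV (at θ = 180°)

The scattered photon has minimum energy when its wavelength is maximum, i.e., when the Compton shift Δλ = λ_C(1 − cos θ) is maximum. This occurs at θ = 180° (backscattering), giving Δλ_max = 2λ_C = 4.8526 pm.

Initial wavelength: λ₀ = hc/E₀ = 8.7374 pm
Maximum final wavelength: λ'_max = λ₀ + 2λ_C = 8.7374 + 4.8526 = 13.5901 pm
Minimum final energy: E'_min = hc/λ'_max = 91.2316 keV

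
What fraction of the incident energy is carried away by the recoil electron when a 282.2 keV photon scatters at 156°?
0.5138 (or 51.38%)

Calculate initial and final photon energies:

Initial: E₀ = 282.2 keV → λ₀ = 4.3935 pm
Compton shift: Δλ = 4.6429 pm
Final wavelength: λ' = 9.0363 pm
Final energy: E' = 137.2062 keV

Fractional energy loss:
(E₀ - E')/E₀ = (282.2000 - 137.2062)/282.2000
= 144.9938/282.2000
= 0.5138
= 51.38%

(Intermediate values are shown rounded; full precision is carried through to the final answer.)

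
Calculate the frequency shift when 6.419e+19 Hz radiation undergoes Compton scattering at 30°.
4.177e+18 Hz (decrease)

Convert frequency to wavelength (c = 299792458 m/s):
λ₀ = c/f₀ = 299792458/6.419e+19 = 4.6703919e-12 m = 4.6704 pm

Calculate Compton shift:
Δλ = λ_C(1 - cos(30°)) = 0.3251 pm

Final wavelength:
λ' = λ₀ + Δλ = 4.6704 + 0.3251 = 4.9955 pm

Final frequency:
f' = c/λ' = 299792458/4.9954559e-12 = 6.0013033e+19 Hz

Frequency shift (decrease):
Δf = f₀ - f' = 6.419e+19 - 6.0013033e+19 = 4.177e+18 Hz

(Intermediate values are shown rounded; full precision is carried through to the final answer.)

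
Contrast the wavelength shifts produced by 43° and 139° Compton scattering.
139° produces the larger shift by a factor of 6.532

Calculate both shifts using Δλ = λ_C(1 - cos θ):

For θ₁ = 43°:
Δλ₁ = 2.4263 × (1 - cos(43°))
Δλ₁ = 2.4263 × 0.2686
Δλ₁ = 0.6518 pm

For θ₂ = 139°:
Δλ₂ = 2.4263 × (1 - cos(139°))
Δλ₂ = 2.4263 × 1.7547
Δλ₂ = 4.2575 pm

The 139° angle produces the larger shift.
Ratio: 4.2575/0.6518 = 6.532

(Intermediate values are shown rounded; full precision is carried through to the final answer.)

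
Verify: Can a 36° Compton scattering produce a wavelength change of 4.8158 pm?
No, inconsistent

Calculate the expected shift for θ = 36°:

Δλ_expected = λ_C(1 - cos(36°))
Δλ_expected = 2.4263 × (1 - cos(36°))
Δλ_expected = 2.4263 × 0.1910
Δλ_expected = 0.4634 pm

Given shift: 4.8158 pm
Expected shift: 0.4634 pm
Difference: 4.3524 pm

The values do not match. The given shift corresponds to θ ≈ 170.0°, not 36°.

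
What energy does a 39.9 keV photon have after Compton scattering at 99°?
36.5955 keV

First convert energy to wavelength:
λ = hc/E, with hc ≈ 1239.842 keV·pm (i.e. 1239.842 eV·nm)

For E = 39.9 keV = 39900 eV:
λ = 1239.842 keV·pm / 39.9 keV
λ = 31.0737 pm

Calculate the Compton shift:
Δλ = λ_C(1 - cos(99°)) = 2.4263 × 1.1564
Δλ = 2.8059 pm

Final wavelength:
λ' = 31.0737 + 2.8059 = 33.8796 pm

Final energy:
E' = hc/λ' = 1239.842 / 33.8796 = 36.5955 keV

(Intermediate values are shown rounded; full precision is carried through to the final answer.)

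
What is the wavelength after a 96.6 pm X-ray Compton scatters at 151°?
101.1484 pm

Using the Compton scattering formula:
λ' = λ + Δλ = λ + λ_C(1 - cos θ)

Given:
- Initial wavelength λ = 96.6 pm
- Scattering angle θ = 151°
- Compton wavelength λ_C ≈ 2.4263 pm

Calculate the shift:
Δλ = 2.4263 × (1 - cos(151°))
Δλ = 2.4263 × 1.8746
Δλ = 4.5484 pm

Final wavelength:
λ' = 96.6 + 4.5484 = 101.1484 pm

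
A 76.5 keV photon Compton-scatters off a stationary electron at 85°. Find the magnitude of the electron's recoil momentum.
5.2047e-23 kg·m/s

The electron is initially at rest, so by conservation of momentum:
p⃗_e = p⃗₀ − p⃗'  (incident photon momentum minus scattered photon momentum)

Photon momentum magnitudes (p = h/λ = E/c):
λ₀ = hc/E₀ = 16.2071 pm → p₀ = h/λ₀ = 4.0884e-23 kg·m/s
Δλ = λ_C(1 − cos 85°) = 2.2148 pm
λ' = 18.4219 pm → p' = h/λ' = 3.5968e-23 kg·m/s

The scattered photon makes angle θ = 85° with the incident direction, so by the law of cosines:
|p⃗_e|² = p₀² + p'² − 2p₀p'cos θ
|p⃗_e|² = (4.0884e-23)² + (3.5968e-23)² − 2·4.0884e-23·3.5968e-23·cos(85°)
|p⃗_e| = 5.2047e-23 kg·m/s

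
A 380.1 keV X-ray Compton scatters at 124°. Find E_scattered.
175.9897 keV

First convert energy to wavelength:
λ = hc/E, with hc ≈ 1239.842 keV·pm (i.e. 1239.842 eV·nm)

For E = 380.1 keV = 380100 eV:
λ = 1239.842 keV·pm / 380.1 keV
λ = 3.2619 pm

Calculate the Compton shift:
Δλ = λ_C(1 - cos(124°)) = 2.4263 × 1.5592
Δλ = 3.7831 pm

Final wavelength:
λ' = 3.2619 + 3.7831 = 7.0450 pm

Final energy:
E' = hc/λ' = 1239.842 / 7.0450 = 175.9897 keV

(Intermediate values are shown rounded; full precision is carried through to the final answer.)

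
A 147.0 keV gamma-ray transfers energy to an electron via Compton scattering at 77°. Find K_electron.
26.7998 keV

By energy conservation: K_e = E_initial - E_final

First find the scattered photon energy:
Initial wavelength: λ = hc/E = 8.4343 pm
Compton shift: Δλ = λ_C(1 - cos(77°)) = 1.8805 pm
Final wavelength: λ' = 8.4343 + 1.8805 = 10.3148 pm
Final photon energy: E' = hc/λ' = 120.2002 keV

Electron kinetic energy:
K_e = E - E' = 147.0000 - 120.2002 = 26.7998 keV

(Intermediate values are shown rounded; full precision is carried through to the final answer.)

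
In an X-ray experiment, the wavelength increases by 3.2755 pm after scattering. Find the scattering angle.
110.49°

From the Compton formula Δλ = λ_C(1 - cos θ), we can solve for θ:

cos θ = 1 - Δλ/λ_C

Given:
- Δλ = 3.2755 pm
- λ_C = h/(m_e·c) ≈ 2.42631024 pm

cos θ = 1 - 3.2755/2.42631024
cos θ = 1 - 1.349992
cos θ = -0.349992

θ = arccos(-0.349992)
θ = 110.49°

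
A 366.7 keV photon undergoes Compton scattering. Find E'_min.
150.5814 keV (at θ = 180°)

The scattered photon has minimum energy when its wavelength is maximum, i.e., when the Compton shift Δλ = λ_C(1 − cos θ) is maximum. This occurs at θ = 180° (backscattering), giving Δλ_max = 2λ_C = 4.8526 pm.

Initial wavelength: λ₀ = hc/E₀ = 3.3811 pm
Maximum final wavelength: λ'_max = λ₀ + 2λ_C = 3.3811 + 4.8526 = 8.2337 pm
Minimum final energy: E'_min = hc/λ'_max = 150.5814 keV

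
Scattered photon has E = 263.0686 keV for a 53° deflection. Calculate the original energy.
330.9000 keV

Convert final energy to wavelength (hc ≈ 1239.842 keV·pm):
λ' = hc/E' = 1239.842 / 263.0686 = 4.7130 pm

Calculate the Compton shift:
Δλ = λ_C(1 - cos(53°))
Δλ = 2.4263 × (1 - cos(53°))
Δλ = 0.9661 pm

Initial wavelength:
λ = λ' - Δλ = 4.7130 - 0.9661 = 3.7469 pm

Initial energy:
E = hc/λ = 1239.842 / 3.7469 = 330.9000 keV

(Intermediate values are shown rounded; full precision is carried through to the final answer.)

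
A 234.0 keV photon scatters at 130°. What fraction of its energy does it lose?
0.4293 (or 42.93%)

Calculate initial and final photon energies:

Initial: E₀ = 234.0 keV → λ₀ = 5.2985 pm
Compton shift: Δλ = 3.9859 pm
Final wavelength: λ' = 9.2844 pm
Final energy: E' = 133.5406 keV

Fractional energy loss:
(E₀ - E')/E₀ = (234.0000 - 133.5406)/234.0000
= 100.4594/234.0000
= 0.4293
= 42.93%

(Intermediate values are shown rounded; full precision is carried through to the final answer.)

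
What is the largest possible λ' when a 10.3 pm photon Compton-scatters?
15.1526 pm (at θ = 180°)

The Compton shift is Δλ = λ_C(1 − cos θ).

Since cos θ ranges from −1 to 1, the factor (1 − cos θ) ranges from 0 to 2; the maximum shift occurs at θ = 180° (backscattering):
Δλ_max = 2λ_C = 2 × 2.4263 pm = 4.8526 pm

Maximum scattered wavelength:
λ'_max = λ₀ + Δλ_max = 10.3 + 4.8526 = 15.1526 pm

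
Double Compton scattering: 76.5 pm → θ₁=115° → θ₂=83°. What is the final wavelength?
82.0823 pm

Apply Compton shift twice:

First scattering at θ₁ = 115°:
Δλ₁ = λ_C(1 - cos(115°))
Δλ₁ = 2.4263 × 1.4226
Δλ₁ = 3.4517 pm

After first scattering:
λ₁ = 76.5 + 3.4517 = 79.9517 pm

Second scattering at θ₂ = 83°:
Δλ₂ = λ_C(1 - cos(83°))
Δλ₂ = 2.4263 × 0.8781
Δλ₂ = 2.1306 pm

Final wavelength:
λ₂ = 79.9517 + 2.1306 = 82.0823 pm

Total shift: Δλ_total = 3.4517 + 2.1306 = 5.5823 pm

(Intermediate values are shown rounded; full precision is carried through to the final answer.)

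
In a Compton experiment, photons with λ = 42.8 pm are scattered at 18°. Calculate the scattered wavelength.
42.9188 pm

Using the Compton scattering formula:
λ' = λ + Δλ = λ + λ_C(1 - cos θ)

Given:
- Initial wavelength λ = 42.8 pm
- Scattering angle θ = 18°
- Compton wavelength λ_C ≈ 2.4263 pm

Calculate the shift:
Δλ = 2.4263 × (1 - cos(18°))
Δλ = 2.4263 × 0.0489
Δλ = 0.1188 pm

Final wavelength:
λ' = 42.8 + 0.1188 = 42.9188 pm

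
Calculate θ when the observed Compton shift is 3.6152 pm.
119.34°

From the Compton formula Δλ = λ_C(1 - cos θ), we can solve for θ:

cos θ = 1 - Δλ/λ_C

Given:
- Δλ = 3.6152 pm
- λ_C = h/(m_e·c) ≈ 2.42631024 pm

cos θ = 1 - 3.6152/2.42631024
cos θ = 1 - 1.489999
cos θ = -0.489999

θ = arccos(-0.489999)
θ = 119.34°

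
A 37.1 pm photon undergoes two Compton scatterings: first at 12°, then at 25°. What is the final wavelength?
37.3803 pm

Apply Compton shift twice:

First scattering at θ₁ = 12°:
Δλ₁ = λ_C(1 - cos(12°))
Δλ₁ = 2.4263 × 0.0219
Δλ₁ = 0.0530 pm

After first scattering:
λ₁ = 37.1 + 0.0530 = 37.1530 pm

Second scattering at θ₂ = 25°:
Δλ₂ = λ_C(1 - cos(25°))
Δλ₂ = 2.4263 × 0.0937
Δλ₂ = 0.2273 pm

Final wavelength:
λ₂ = 37.1530 + 0.2273 = 37.3803 pm

Total shift: Δλ_total = 0.0530 + 0.2273 = 0.2803 pm

(Intermediate values are shown rounded; full precision is carried through to the final answer.)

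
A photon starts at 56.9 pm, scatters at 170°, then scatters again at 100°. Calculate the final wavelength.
64.5634 pm

Apply Compton shift twice:

First scattering at θ₁ = 170°:
Δλ₁ = λ_C(1 - cos(170°))
Δλ₁ = 2.4263 × 1.9848
Δλ₁ = 4.8158 pm

After first scattering:
λ₁ = 56.9 + 4.8158 = 61.7158 pm

Second scattering at θ₂ = 100°:
Δλ₂ = λ_C(1 - cos(100°))
Δλ₂ = 2.4263 × 1.1736
Δλ₂ = 2.8476 pm

Final wavelength:
λ₂ = 61.7158 + 2.8476 = 64.5634 pm

Total shift: Δλ_total = 4.8158 + 2.8476 = 7.6634 pm

(Intermediate values are shown rounded; full precision is carried through to the final answer.)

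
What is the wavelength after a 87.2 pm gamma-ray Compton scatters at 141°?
91.5119 pm

Using the Compton scattering formula:
λ' = λ + Δλ = λ + λ_C(1 - cos θ)

Given:
- Initial wavelength λ = 87.2 pm
- Scattering angle θ = 141°
- Compton wavelength λ_C ≈ 2.4263 pm

Calculate the shift:
Δλ = 2.4263 × (1 - cos(141°))
Δλ = 2.4263 × 1.7771
Δλ = 4.3119 pm

Final wavelength:
λ' = 87.2 + 4.3119 = 91.5119 pm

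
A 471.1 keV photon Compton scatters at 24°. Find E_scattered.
436.3232 keV

First convert energy to wavelength:
λ = hc/E, with hc ≈ 1239.842 keV·pm (i.e. 1239.842 eV·nm)

For E = 471.1 keV = 471100 eV:
λ = 1239.842 keV·pm / 471.1 keV
λ = 2.6318 pm

Calculate the Compton shift:
Δλ = λ_C(1 - cos(24°)) = 2.4263 × 0.0865
Δλ = 0.2098 pm

Final wavelength:
λ' = 2.6318 + 0.2098 = 2.8416 pm

Final energy:
E' = hc/λ' = 1239.842 / 2.8416 = 436.3232 keV

(Intermediate values are shown rounded; full precision is carried through to the final answer.)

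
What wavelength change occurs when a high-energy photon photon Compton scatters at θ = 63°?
1.3248 pm

Using the Compton scattering formula:
Δλ = λ_C(1 - cos θ)

where λ_C = h/(m_e·c) ≈ 2.4263 pm is the Compton wavelength of an electron.

For θ = 63°:
cos(63°) = 0.4540
1 - cos(63°) = 0.5460

Δλ = 2.4263 × 0.5460
Δλ = 1.3248 pm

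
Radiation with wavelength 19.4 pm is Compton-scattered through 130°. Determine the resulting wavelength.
23.3859 pm

Using the Compton scattering formula:
λ' = λ + Δλ = λ + λ_C(1 - cos θ)

Given:
- Initial wavelength λ = 19.4 pm
- Scattering angle θ = 130°
- Compton wavelength λ_C ≈ 2.4263 pm

Calculate the shift:
Δλ = 2.4263 × (1 - cos(130°))
Δλ = 2.4263 × 1.6428
Δλ = 3.9859 pm

Final wavelength:
λ' = 19.4 + 3.9859 = 23.3859 pm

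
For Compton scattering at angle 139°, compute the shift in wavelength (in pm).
4.2575 pm

Using the Compton scattering formula:
Δλ = λ_C(1 - cos θ)

where λ_C = h/(m_e·c) ≈ 2.4263 pm is the Compton wavelength of an electron.

For θ = 139°:
cos(139°) = -0.7547
1 - cos(139°) = 1.7547

Δλ = 2.4263 × 1.7547
Δλ = 4.2575 pm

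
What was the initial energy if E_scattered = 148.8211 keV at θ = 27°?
153.7000 keV

Convert final energy to wavelength (hc ≈ 1239.842 keV·pm):
λ' = hc/E' = 1239.842 / 148.8211 = 8.3311 pm

Calculate the Compton shift:
Δλ = λ_C(1 - cos(27°))
Δλ = 2.4263 × (1 - cos(27°))
Δλ = 0.2645 pm

Initial wavelength:
λ = λ' - Δλ = 8.3311 - 0.2645 = 8.0666 pm

Initial energy:
E = hc/λ = 1239.842 / 8.0666 = 153.7000 keV

(Intermediate values are shown rounded; full precision is carried through to the final answer.)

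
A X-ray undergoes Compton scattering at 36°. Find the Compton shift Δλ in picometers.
0.4634 pm

Using the Compton scattering formula:
Δλ = λ_C(1 - cos θ)

where λ_C = h/(m_e·c) ≈ 2.4263 pm is the Compton wavelength of an electron.

For θ = 36°:
cos(36°) = 0.8090
1 - cos(36°) = 0.1910

Δλ = 2.4263 × 0.1910
Δλ = 0.4634 pm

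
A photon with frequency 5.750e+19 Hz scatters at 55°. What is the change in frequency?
9.521e+18 Hz (decrease)

Convert frequency to wavelength (c = 299792458 m/s):
λ₀ = c/f₀ = 299792458/5.750e+19 = 5.2137819e-12 m = 5.2138 pm

Calculate Compton shift:
Δλ = λ_C(1 - cos(55°)) = 1.0346 pm

Final wavelength:
λ' = λ₀ + Δλ = 5.2138 + 1.0346 = 6.2484 pm

Final frequency:
f' = c/λ' = 299792458/6.2484177e-12 = 4.7978940e+19 Hz

Frequency shift (decrease):
Δf = f₀ - f' = 5.750e+19 - 4.7978940e+19 = 9.521e+18 Hz

(Intermediate values are shown rounded; full precision is carried through to the final answer.)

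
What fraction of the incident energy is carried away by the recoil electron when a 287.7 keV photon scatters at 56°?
0.1988 (or 19.88%)

Calculate initial and final photon energies:

Initial: E₀ = 287.7 keV → λ₀ = 4.3095 pm
Compton shift: Δλ = 1.0695 pm
Final wavelength: λ' = 5.3790 pm
Final energy: E' = 230.4954 keV

Fractional energy loss:
(E₀ - E')/E₀ = (287.7000 - 230.4954)/287.7000
= 57.2046/287.7000
= 0.1988
= 19.88%

(Intermediate values are shown rounded; full precision is carried through to the final answer.)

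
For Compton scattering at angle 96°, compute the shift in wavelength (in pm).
2.6799 pm

Using the Compton scattering formula:
Δλ = λ_C(1 - cos θ)

where λ_C = h/(m_e·c) ≈ 2.4263 pm is the Compton wavelength of an electron.

For θ = 96°:
cos(96°) = -0.1045
1 - cos(96°) = 1.1045

Δλ = 2.4263 × 1.1045
Δλ = 2.6799 pm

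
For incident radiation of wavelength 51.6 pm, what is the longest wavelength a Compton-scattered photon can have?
56.4526 pm (at θ = 180°)

The Compton shift is Δλ = λ_C(1 − cos θ).

Since cos θ ranges from −1 to 1, the factor (1 − cos θ) ranges from 0 to 2; the maximum shift occurs at θ = 180° (backscattering):
Δλ_max = 2λ_C = 2 × 2.4263 pm = 4.8526 pm

Maximum scattered wavelength:
λ'_max = λ₀ + Δλ_max = 51.6 + 4.8526 = 56.4526 pm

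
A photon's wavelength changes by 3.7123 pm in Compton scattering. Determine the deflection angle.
122.01°

From the Compton formula Δλ = λ_C(1 - cos θ), we can solve for θ:

cos θ = 1 - Δλ/λ_C

Given:
- Δλ = 3.7123 pm
- λ_C = h/(m_e·c) ≈ 2.42631024 pm

cos θ = 1 - 3.7123/2.42631024
cos θ = 1 - 1.530019
cos θ = -0.530019

θ = arccos(-0.530019)
θ = 122.01°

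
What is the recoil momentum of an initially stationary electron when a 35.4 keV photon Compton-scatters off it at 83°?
2.4367e-23 kg·m/s

The electron is initially at rest, so by conservation of momentum:
p⃗_e = p⃗₀ − p⃗'  (incident photon momentum minus scattered photon momentum)

Photon momentum magnitudes (p = h/λ = E/c):
λ₀ = hc/E₀ = 35.0238 pm → p₀ = h/λ₀ = 1.8919e-23 kg·m/s
Δλ = λ_C(1 − cos 83°) = 2.1306 pm
λ' = 37.1544 pm → p' = h/λ' = 1.7834e-23 kg·m/s

The scattered photon makes angle θ = 83° with the incident direction, so by the law of cosines:
|p⃗_e|² = p₀² + p'² − 2p₀p'cos θ
|p⃗_e|² = (1.8919e-23)² + (1.7834e-23)² − 2·1.8919e-23·1.7834e-23·cos(83°)
|p⃗_e| = 2.4367e-23 kg·m/s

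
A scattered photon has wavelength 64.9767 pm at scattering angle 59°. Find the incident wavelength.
63.8000 pm

From λ' = λ + Δλ, we have λ = λ' - Δλ

First calculate the Compton shift:
Δλ = λ_C(1 - cos θ)
Δλ = 2.4263 × (1 - cos(59°))
Δλ = 2.4263 × 0.4850
Δλ = 1.1767 pm

Initial wavelength:
λ = λ' - Δλ
λ = 64.9767 - 1.1767
λ = 63.8000 pm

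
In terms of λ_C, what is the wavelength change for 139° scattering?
1.7547 λ_C

The Compton shift formula is:
Δλ = λ_C(1 - cos θ)

Dividing both sides by λ_C:
Δλ/λ_C = 1 - cos θ

For θ = 139°:
Δλ/λ_C = 1 - cos(139°)
Δλ/λ_C = 1 - -0.7547
Δλ/λ_C = 1.7547

This means the shift is 1.7547 × λ_C = 4.2575 pm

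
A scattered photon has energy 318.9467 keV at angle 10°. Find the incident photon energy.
322.0000 keV

Convert final energy to wavelength (hc ≈ 1239.842 keV·pm):
λ' = hc/E' = 1239.842 / 318.9467 = 3.8873 pm

Calculate the Compton shift:
Δλ = λ_C(1 - cos(10°))
Δλ = 2.4263 × (1 - cos(10°))
Δλ = 0.0369 pm

Initial wavelength:
λ = λ' - Δλ = 3.8873 - 0.0369 = 3.8504 pm

Initial energy:
E = hc/λ = 1239.842 / 3.8504 = 322.0000 keV

(Intermediate values are shown rounded; full precision is carried through to the final answer.)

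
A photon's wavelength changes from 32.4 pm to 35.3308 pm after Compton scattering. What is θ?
102.00°

First find the wavelength shift:
Δλ = λ' - λ = 35.3308 - 32.4 = 2.9308 pm

Using Δλ = λ_C(1 - cos θ), with λ_C = h/(m_e·c) ≈ 2.42631024 pm:
cos θ = 1 - Δλ/λ_C
cos θ = 1 - 2.9308/2.42631024
cos θ = -0.207925

θ = arccos(-0.207925)
θ = 102.00°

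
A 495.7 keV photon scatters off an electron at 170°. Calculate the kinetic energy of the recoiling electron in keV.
326.2522 keV

By energy conservation: K_e = E_initial - E_final

First find the scattered photon energy:
Initial wavelength: λ = hc/E = 2.5012 pm
Compton shift: Δλ = λ_C(1 - cos(170°)) = 4.8158 pm
Final wavelength: λ' = 2.5012 + 4.8158 = 7.3170 pm
Final photon energy: E' = hc/λ' = 169.4478 keV

Electron kinetic energy:
K_e = E - E' = 495.7000 - 169.4478 = 326.2522 keV

(Intermediate values are shown rounded; full precision is carried through to the final answer.)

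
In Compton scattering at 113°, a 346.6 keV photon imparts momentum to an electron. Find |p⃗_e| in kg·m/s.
2.3915e-22 kg·m/s

The electron is initially at rest, so by conservation of momentum:
p⃗_e = p⃗₀ − p⃗'  (incident photon momentum minus scattered photon momentum)

Photon momentum magnitudes (p = h/λ = E/c):
λ₀ = hc/E₀ = 3.5772 pm → p₀ = h/λ₀ = 1.8523e-22 kg·m/s
Δλ = λ_C(1 − cos 113°) = 3.3743 pm
λ' = 6.9515 pm → p' = h/λ' = 9.5319e-23 kg·m/s

The scattered photon makes angle θ = 113° with the incident direction, so by the law of cosines:
|p⃗_e|² = p₀² + p'² − 2p₀p'cos θ
|p⃗_e|² = (1.8523e-22)² + (9.5319e-23)² − 2·1.8523e-22·9.5319e-23·cos(113°)
|p⃗_e| = 2.3915e-22 kg·m/s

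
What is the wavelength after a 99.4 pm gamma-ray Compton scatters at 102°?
102.3308 pm

Using the Compton scattering formula:
λ' = λ + Δλ = λ + λ_C(1 - cos θ)

Given:
- Initial wavelength λ = 99.4 pm
- Scattering angle θ = 102°
- Compton wavelength λ_C ≈ 2.4263 pm

Calculate the shift:
Δλ = 2.4263 × (1 - cos(102°))
Δλ = 2.4263 × 1.2079
Δλ = 2.9308 pm

Final wavelength:
λ' = 99.4 + 2.9308 = 102.3308 pm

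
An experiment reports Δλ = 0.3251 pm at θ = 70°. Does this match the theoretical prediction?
No, inconsistent

Calculate the expected shift for θ = 70°:

Δλ_expected = λ_C(1 - cos(70°))
Δλ_expected = 2.4263 × (1 - cos(70°))
Δλ_expected = 2.4263 × 0.6580
Δλ_expected = 1.5965 pm

Given shift: 0.3251 pm
Expected shift: 1.5965 pm
Difference: 1.2714 pm

The values do not match. The given shift corresponds to θ ≈ 30.0°, not 70°.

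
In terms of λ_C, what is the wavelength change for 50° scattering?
0.3572 λ_C

The Compton shift formula is:
Δλ = λ_C(1 - cos θ)

Dividing both sides by λ_C:
Δλ/λ_C = 1 - cos θ

For θ = 50°:
Δλ/λ_C = 1 - cos(50°)
Δλ/λ_C = 1 - 0.6428
Δλ/λ_C = 0.3572

This means the shift is 0.3572 × λ_C = 0.8667 pm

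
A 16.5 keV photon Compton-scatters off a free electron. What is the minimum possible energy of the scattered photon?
15.4991 keV (at θ = 180°)

The scattered photon has minimum energy when its wavelength is maximum, i.e., when the Compton shift Δλ = λ_C(1 − cos θ) is maximum. This occurs at θ = 180° (backscattering), giving Δλ_max = 2λ_C = 4.8526 pm.

Initial wavelength: λ₀ = hc/E₀ = 75.1419 pm
Maximum final wavelength: λ'_max = λ₀ + 2λ_C = 75.1419 + 4.8526 = 79.9946 pm
Minimum final energy: E'_min = hc/λ'_max = 15.4991 keV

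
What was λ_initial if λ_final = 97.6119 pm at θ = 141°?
93.3000 pm

From λ' = λ + Δλ, we have λ = λ' - Δλ

First calculate the Compton shift:
Δλ = λ_C(1 - cos θ)
Δλ = 2.4263 × (1 - cos(141°))
Δλ = 2.4263 × 1.7771
Δλ = 4.3119 pm

Initial wavelength:
λ = λ' - Δλ
λ = 97.6119 - 4.3119
λ = 93.3000 pm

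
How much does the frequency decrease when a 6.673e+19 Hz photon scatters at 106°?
2.722e+19 Hz (decrease)

Convert frequency to wavelength (c = 299792458 m/s):
λ₀ = c/f₀ = 299792458/6.673e+19 = 4.4926189e-12 m = 4.4926 pm

Calculate Compton shift:
Δλ = λ_C(1 - cos(106°)) = 3.0951 pm

Final wavelength:
λ' = λ₀ + Δλ = 4.4926 + 3.0951 = 7.5877 pm

Final frequency:
f' = c/λ' = 299792458/7.5877109e-12 = 3.9510264e+19 Hz

Frequency shift (decrease):
Δf = f₀ - f' = 6.673e+19 - 3.9510264e+19 = 2.722e+19 Hz

(Intermediate values are shown rounded; full precision is carried through to the final answer.)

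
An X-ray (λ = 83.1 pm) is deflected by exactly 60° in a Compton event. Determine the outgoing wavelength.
84.3132 pm

Using the Compton formula: λ' = λ + λ_C(1 − cos θ)

For θ = 60°, cos θ = 1/2 (exact) = 0.5000, so:
1 − cos 60° = 1 − (1/2) = 0.5000

Δλ = λ_C × 0.5000 = 2.4263 × 0.5000 = 1.2132 pm

λ' = 83.1 + 1.2132 = 84.3132 pm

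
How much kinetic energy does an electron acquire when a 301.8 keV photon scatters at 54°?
59.0896 keV

By energy conservation: K_e = E_initial - E_final

First find the scattered photon energy:
Initial wavelength: λ = hc/E = 4.1082 pm
Compton shift: Δλ = λ_C(1 - cos(54°)) = 1.0002 pm
Final wavelength: λ' = 4.1082 + 1.0002 = 5.1083 pm
Final photon energy: E' = hc/λ' = 242.7104 keV

Electron kinetic energy:
K_e = E - E' = 301.8000 - 242.7104 = 59.0896 keV

(Intermediate values are shown rounded; full precision is carried through to the final answer.)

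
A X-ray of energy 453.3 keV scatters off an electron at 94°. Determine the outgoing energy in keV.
232.5849 keV

First convert energy to wavelength:
λ = hc/E, with hc ≈ 1239.842 keV·pm (i.e. 1239.842 eV·nm)

For E = 453.3 keV = 453300 eV:
λ = 1239.842 keV·pm / 453.3 keV
λ = 2.7351 pm

Calculate the Compton shift:
Δλ = λ_C(1 - cos(94°)) = 2.4263 × 1.0698
Δλ = 2.5956 pm

Final wavelength:
λ' = 2.7351 + 2.5956 = 5.3307 pm

Final energy:
E' = hc/λ' = 1239.842 / 5.3307 = 232.5849 keV

(Intermediate values are shown rounded; full precision is carried through to the final answer.)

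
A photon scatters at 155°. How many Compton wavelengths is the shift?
1.9063 λ_C

The Compton shift formula is:
Δλ = λ_C(1 - cos θ)

Dividing both sides by λ_C:
Δλ/λ_C = 1 - cos θ

For θ = 155°:
Δλ/λ_C = 1 - cos(155°)
Δλ/λ_C = 1 - -0.9063
Δλ/λ_C = 1.9063

This means the shift is 1.9063 × λ_C = 4.6253 pm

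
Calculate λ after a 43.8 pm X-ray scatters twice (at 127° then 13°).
47.7487 pm

Apply Compton shift twice:

First scattering at θ₁ = 127°:
Δλ₁ = λ_C(1 - cos(127°))
Δλ₁ = 2.4263 × 1.6018
Δλ₁ = 3.8865 pm

After first scattering:
λ₁ = 43.8 + 3.8865 = 47.6865 pm

Second scattering at θ₂ = 13°:
Δλ₂ = λ_C(1 - cos(13°))
Δλ₂ = 2.4263 × 0.0256
Δλ₂ = 0.0622 pm

Final wavelength:
λ₂ = 47.6865 + 0.0622 = 47.7487 pm

Total shift: Δλ_total = 3.8865 + 0.0622 = 3.9487 pm

(Intermediate values are shown rounded; full precision is carried through to the final answer.)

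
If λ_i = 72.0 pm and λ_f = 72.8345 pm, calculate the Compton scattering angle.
49.00°

First find the wavelength shift:
Δλ = λ' - λ = 72.8345 - 72.0 = 0.8345 pm

Using Δλ = λ_C(1 - cos θ), with λ_C = h/(m_e·c) ≈ 2.42631024 pm:
cos θ = 1 - Δλ/λ_C
cos θ = 1 - 0.8345/2.42631024
cos θ = 0.656062

θ = arccos(0.656062)
θ = 49.00°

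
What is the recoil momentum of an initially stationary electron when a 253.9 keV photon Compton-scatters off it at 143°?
1.9768e-22 kg·m/s

The electron is initially at rest, so by conservation of momentum:
p⃗_e = p⃗₀ − p⃗'  (incident photon momentum minus scattered photon momentum)

Photon momentum magnitudes (p = h/λ = E/c):
λ₀ = hc/E₀ = 4.8832 pm → p₀ = h/λ₀ = 1.3569e-22 kg·m/s
Δλ = λ_C(1 − cos 143°) = 4.3640 pm
λ' = 9.2472 pm → p' = h/λ' = 7.1655e-23 kg·m/s

The scattered photon makes angle θ = 143° with the incident direction, so by the law of cosines:
|p⃗_e|² = p₀² + p'² − 2p₀p'cos θ
|p⃗_e|² = (1.3569e-22)² + (7.1655e-23)² − 2·1.3569e-22·7.1655e-23·cos(143°)
|p⃗_e| = 1.9768e-22 kg·m/s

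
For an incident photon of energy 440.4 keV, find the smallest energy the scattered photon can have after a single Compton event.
161.6928 keV (at θ = 180°)

The scattered photon has minimum energy when its wavelength is maximum, i.e., when the Compton shift Δλ = λ_C(1 − cos θ) is maximum. This occurs at θ = 180° (backscattering), giving Δλ_max = 2λ_C = 4.8526 pm.

Initial wavelength: λ₀ = hc/E₀ = 2.8153 pm
Maximum final wavelength: λ'_max = λ₀ + 2λ_C = 2.8153 + 4.8526 = 7.6679 pm
Minimum final energy: E'_min = hc/λ'_max = 161.6928 keV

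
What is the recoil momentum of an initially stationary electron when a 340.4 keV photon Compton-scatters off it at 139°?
2.5132e-22 kg·m/s

The electron is initially at rest, so by conservation of momentum:
p⃗_e = p⃗₀ − p⃗'  (incident photon momentum minus scattered photon momentum)

Photon momentum magnitudes (p = h/λ = E/c):
λ₀ = hc/E₀ = 3.6423 pm → p₀ = h/λ₀ = 1.8192e-22 kg·m/s
Δλ = λ_C(1 − cos 139°) = 4.2575 pm
λ' = 7.8998 pm → p' = h/λ' = 8.3877e-23 kg·m/s

The scattered photon makes angle θ = 139° with the incident direction, so by the law of cosines:
|p⃗_e|² = p₀² + p'² − 2p₀p'cos θ
|p⃗_e|² = (1.8192e-22)² + (8.3877e-23)² − 2·1.8192e-22·8.3877e-23·cos(139°)
|p⃗_e| = 2.5132e-22 kg·m/s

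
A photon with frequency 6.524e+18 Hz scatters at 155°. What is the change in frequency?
5.966e+17 Hz (decrease)

Convert frequency to wavelength (c = 299792458 m/s):
λ₀ = c/f₀ = 299792458/6.524e+18 = 4.5952247e-11 m = 45.9522 pm

Calculate Compton shift:
Δλ = λ_C(1 - cos(155°)) = 4.6253 pm

Final wavelength:
λ' = λ₀ + Δλ = 45.9522 + 4.6253 = 50.5775 pm

Final frequency:
f' = c/λ' = 299792458/5.0577541e-11 = 5.9273830e+18 Hz

Frequency shift (decrease):
Δf = f₀ - f' = 6.524e+18 - 5.9273830e+18 = 5.966e+17 Hz

(Intermediate values are shown rounded; full precision is carried through to the final answer.)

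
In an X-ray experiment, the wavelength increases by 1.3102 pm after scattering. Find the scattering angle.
62.61°

From the Compton formula Δλ = λ_C(1 - cos θ), we can solve for θ:

cos θ = 1 - Δλ/λ_C

Given:
- Δλ = 1.3102 pm
- λ_C = h/(m_e·c) ≈ 2.42631024 pm

cos θ = 1 - 1.3102/2.42631024
cos θ = 1 - 0.539997
cos θ = 0.460003

θ = arccos(0.460003)
θ = 62.61°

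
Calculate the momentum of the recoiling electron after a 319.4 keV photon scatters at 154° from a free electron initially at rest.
2.4327e-22 kg·m/s

The electron is initially at rest, so by conservation of momentum:
p⃗_e = p⃗₀ − p⃗'  (incident photon momentum minus scattered photon momentum)

Photon momentum magnitudes (p = h/λ = E/c):
λ₀ = hc/E₀ = 3.8818 pm → p₀ = h/λ₀ = 1.7070e-22 kg·m/s
Δλ = λ_C(1 − cos 154°) = 4.6071 pm
λ' = 8.4888 pm → p' = h/λ' = 7.8056e-23 kg·m/s

The scattered photon makes angle θ = 154° with the incident direction, so by the law of cosines:
|p⃗_e|² = p₀² + p'² − 2p₀p'cos θ
|p⃗_e|² = (1.7070e-22)² + (7.8056e-23)² − 2·1.7070e-22·7.8056e-23·cos(154°)
|p⃗_e| = 2.4327e-22 kg·m/s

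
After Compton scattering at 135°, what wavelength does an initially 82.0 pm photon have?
86.1420 pm

Using the Compton formula: λ' = λ + λ_C(1 − cos θ)

For θ = 135°, cos θ = -√2/2 (exact) ≈ -0.7071, so:
1 − cos 135° = 1 − (-√2/2) ≈ 1.7071

Δλ = λ_C × 1.7071 = 2.4263 × 1.7071 = 4.1420 pm

λ' = 82.0 + 4.1420 = 86.1420 pm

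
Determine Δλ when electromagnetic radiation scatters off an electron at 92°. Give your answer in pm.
2.5110 pm

Using the Compton scattering formula:
Δλ = λ_C(1 - cos θ)

where λ_C = h/(m_e·c) ≈ 2.4263 pm is the Compton wavelength of an electron.

For θ = 92°:
cos(92°) = -0.0349
1 - cos(92°) = 1.0349

Δλ = 2.4263 × 1.0349
Δλ = 2.5110 pm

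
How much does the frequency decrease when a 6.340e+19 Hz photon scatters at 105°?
2.488e+19 Hz (decrease)

Convert frequency to wavelength (c = 299792458 m/s):
λ₀ = c/f₀ = 299792458/6.340e+19 = 4.7285877e-12 m = 4.7286 pm

Calculate Compton shift:
Δλ = λ_C(1 - cos(105°)) = 3.0543 pm

Final wavelength:
λ' = λ₀ + Δλ = 4.7286 + 3.0543 = 7.7829 pm

Final frequency:
f' = c/λ' = 299792458/7.7828732e-12 = 3.8519509e+19 Hz

Frequency shift (decrease):
Δf = f₀ - f' = 6.340e+19 - 3.8519509e+19 = 2.488e+19 Hz

(Intermediate values are shown rounded; full precision is carried through to the final answer.)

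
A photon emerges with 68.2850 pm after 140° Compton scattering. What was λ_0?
64.0000 pm

From λ' = λ + Δλ, we have λ = λ' - Δλ

First calculate the Compton shift:
Δλ = λ_C(1 - cos θ)
Δλ = 2.4263 × (1 - cos(140°))
Δλ = 2.4263 × 1.7660
Δλ = 4.2850 pm

Initial wavelength:
λ = λ' - Δλ
λ = 68.2850 - 4.2850
λ = 64.0000 pm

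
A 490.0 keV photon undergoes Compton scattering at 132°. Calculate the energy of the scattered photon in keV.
188.4224 keV

First convert energy to wavelength:
λ = hc/E, with hc ≈ 1239.842 keV·pm (i.e. 1239.842 eV·nm)

For E = 490.0 keV = 490000 eV:
λ = 1239.842 keV·pm / 490.0 keV
λ = 2.5303 pm

Calculate the Compton shift:
Δλ = λ_C(1 - cos(132°)) = 2.4263 × 1.6691
Δλ = 4.0498 pm

Final wavelength:
λ' = 2.5303 + 4.0498 = 6.5801 pm

Final energy:
E' = hc/λ' = 1239.842 / 6.5801 = 188.4224 keV

(Intermediate values are shown rounded; full precision is carried through to the final answer.)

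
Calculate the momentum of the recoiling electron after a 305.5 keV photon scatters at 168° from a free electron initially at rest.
2.3695e-22 kg·m/s

The electron is initially at rest, so by conservation of momentum:
p⃗_e = p⃗₀ − p⃗'  (incident photon momentum minus scattered photon momentum)

Photon momentum magnitudes (p = h/λ = E/c):
λ₀ = hc/E₀ = 4.0584 pm → p₀ = h/λ₀ = 1.6327e-22 kg·m/s
Δλ = λ_C(1 − cos 168°) = 4.7996 pm
λ' = 8.8580 pm → p' = h/λ' = 7.4803e-23 kg·m/s

The scattered photon makes angle θ = 168° with the incident direction, so by the law of cosines:
|p⃗_e|² = p₀² + p'² − 2p₀p'cos θ
|p⃗_e|² = (1.6327e-22)² + (7.4803e-23)² − 2·1.6327e-22·7.4803e-23·cos(168°)
|p⃗_e| = 2.3695e-22 kg·m/s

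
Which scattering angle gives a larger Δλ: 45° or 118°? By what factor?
118° produces the larger shift by a factor of 5.017

Calculate both shifts using Δλ = λ_C(1 - cos θ):

For θ₁ = 45°:
Δλ₁ = 2.4263 × (1 - cos(45°))
Δλ₁ = 2.4263 × 0.2929
Δλ₁ = 0.7106 pm

For θ₂ = 118°:
Δλ₂ = 2.4263 × (1 - cos(118°))
Δλ₂ = 2.4263 × 1.4695
Δλ₂ = 3.5654 pm

The 118° angle produces the larger shift.
Ratio: 3.5654/0.7106 = 5.017

(Intermediate values are shown rounded; full precision is carried through to the final answer.)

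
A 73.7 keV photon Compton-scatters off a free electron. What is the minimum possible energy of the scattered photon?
57.2003 keV (at θ = 180°)

The scattered photon has minimum energy when its wavelength is maximum, i.e., when the Compton shift Δλ = λ_C(1 − cos θ) is maximum. This occurs at θ = 180° (backscattering), giving Δλ_max = 2λ_C = 4.8526 pm.

Initial wavelength: λ₀ = hc/E₀ = 16.8228 pm
Maximum final wavelength: λ'_max = λ₀ + 2λ_C = 16.8228 + 4.8526 = 21.6754 pm
Minimum final energy: E'_min = hc/λ'_max = 57.2003 keV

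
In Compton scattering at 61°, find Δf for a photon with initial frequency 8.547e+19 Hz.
2.246e+19 Hz (decrease)

Convert frequency to wavelength (c = 299792458 m/s):
λ₀ = c/f₀ = 299792458/8.547e+19 = 3.5075753e-12 m = 3.5076 pm

Calculate Compton shift:
Δλ = λ_C(1 - cos(61°)) = 1.2500 pm

Final wavelength:
λ' = λ₀ + Δλ = 3.5076 + 1.2500 = 4.7576 pm

Final frequency:
f' = c/λ' = 299792458/4.7575870e-12 = 6.3013553e+19 Hz

Frequency shift (decrease):
Δf = f₀ - f' = 8.547e+19 - 6.3013553e+19 = 2.246e+19 Hz

(Intermediate values are shown rounded; full precision is carried through to the final answer.)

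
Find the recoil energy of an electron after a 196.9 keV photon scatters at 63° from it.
34.2252 keV

By energy conservation: K_e = E_initial - E_final

First find the scattered photon energy:
Initial wavelength: λ = hc/E = 6.2968 pm
Compton shift: Δλ = λ_C(1 - cos(63°)) = 1.3248 pm
Final wavelength: λ' = 6.2968 + 1.3248 = 7.6216 pm
Final photon energy: E' = hc/λ' = 162.6748 keV

Electron kinetic energy:
K_e = E - E' = 196.9000 - 162.6748 = 34.2252 keV

(Intermediate values are shown rounded; full precision is carried through to the final answer.)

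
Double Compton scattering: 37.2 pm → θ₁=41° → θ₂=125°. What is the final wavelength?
41.6131 pm

Apply Compton shift twice:

First scattering at θ₁ = 41°:
Δλ₁ = λ_C(1 - cos(41°))
Δλ₁ = 2.4263 × 0.2453
Δλ₁ = 0.5952 pm

After first scattering:
λ₁ = 37.2 + 0.5952 = 37.7952 pm

Second scattering at θ₂ = 125°:
Δλ₂ = λ_C(1 - cos(125°))
Δλ₂ = 2.4263 × 1.5736
Δλ₂ = 3.8180 pm

Final wavelength:
λ₂ = 37.7952 + 3.8180 = 41.6131 pm

Total shift: Δλ_total = 0.5952 + 3.8180 = 4.4131 pm

(Intermediate values are shown rounded; full precision is carried through to the final answer.)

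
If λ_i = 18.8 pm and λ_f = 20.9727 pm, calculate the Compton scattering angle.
84.00°

First find the wavelength shift:
Δλ = λ' - λ = 20.9727 - 18.8 = 2.1727 pm

Using Δλ = λ_C(1 - cos θ), with λ_C = h/(m_e·c) ≈ 2.42631024 pm:
cos θ = 1 - Δλ/λ_C
cos θ = 1 - 2.1727/2.42631024
cos θ = 0.104525

θ = arccos(0.104525)
θ = 84.00°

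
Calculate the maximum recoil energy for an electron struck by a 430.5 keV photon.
270.1609 keV

Maximum energy transfer occurs at θ = 180° (backscattering).

Initial photon: E₀ = 430.5 keV → λ₀ = 2.8800 pm

Maximum Compton shift (at 180°):
Δλ_max = 2λ_C = 2 × 2.4263 = 4.8526 pm

Final wavelength:
λ' = 2.8800 + 4.8526 = 7.7326 pm

Minimum photon energy (maximum energy to electron):
E'_min = hc/λ' = 160.3391 keV

Maximum electron kinetic energy:
K_max = E₀ - E'_min = 430.5000 - 160.3391 = 270.1609 keV

(Intermediate values are shown rounded; full precision is carried through to the final answer.)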